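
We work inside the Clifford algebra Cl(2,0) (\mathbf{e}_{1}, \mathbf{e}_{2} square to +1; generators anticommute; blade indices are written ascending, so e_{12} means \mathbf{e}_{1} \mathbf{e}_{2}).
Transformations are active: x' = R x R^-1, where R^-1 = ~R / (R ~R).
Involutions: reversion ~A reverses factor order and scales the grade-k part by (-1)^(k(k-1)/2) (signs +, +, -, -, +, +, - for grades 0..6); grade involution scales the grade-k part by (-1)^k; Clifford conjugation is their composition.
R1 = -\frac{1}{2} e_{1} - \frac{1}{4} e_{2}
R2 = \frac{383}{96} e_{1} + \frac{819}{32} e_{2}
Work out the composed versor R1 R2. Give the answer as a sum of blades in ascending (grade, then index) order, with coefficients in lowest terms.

Distribute over the terms of R1 (each basis-blade product reordered to ascending indices, repeated generators contracted through their squares):
(-\frac{1}{2} e_{1}) R2 = -\frac{383}{192} - \frac{819}{64} e_{12}
(-\frac{1}{4} e_{2}) R2 = -\frac{819}{128} + \frac{383}{384} e_{12}
Summing the partial products and collecting blades:
Answer: -\frac{3223}{384} - \frac{4531}{384} e_{12}


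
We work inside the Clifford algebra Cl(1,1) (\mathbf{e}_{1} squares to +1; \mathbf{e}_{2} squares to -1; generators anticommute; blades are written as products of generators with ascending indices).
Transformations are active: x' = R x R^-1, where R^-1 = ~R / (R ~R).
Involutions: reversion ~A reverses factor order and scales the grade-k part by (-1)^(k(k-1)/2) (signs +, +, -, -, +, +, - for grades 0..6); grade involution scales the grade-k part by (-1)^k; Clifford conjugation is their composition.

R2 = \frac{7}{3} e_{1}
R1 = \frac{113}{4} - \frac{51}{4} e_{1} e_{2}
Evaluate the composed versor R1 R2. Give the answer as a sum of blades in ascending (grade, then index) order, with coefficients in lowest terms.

Distribute over the terms of R2 (each basis-blade product reordered to ascending indices, repeated generators contracted through their squares):
R1 (\frac{7}{3} e_{1}) = \frac{791}{12} e_{1} + \frac{119}{4} e_{2}
Answer: \frac{791}{12} e_{1} + \frac{119}{4} e_{2}


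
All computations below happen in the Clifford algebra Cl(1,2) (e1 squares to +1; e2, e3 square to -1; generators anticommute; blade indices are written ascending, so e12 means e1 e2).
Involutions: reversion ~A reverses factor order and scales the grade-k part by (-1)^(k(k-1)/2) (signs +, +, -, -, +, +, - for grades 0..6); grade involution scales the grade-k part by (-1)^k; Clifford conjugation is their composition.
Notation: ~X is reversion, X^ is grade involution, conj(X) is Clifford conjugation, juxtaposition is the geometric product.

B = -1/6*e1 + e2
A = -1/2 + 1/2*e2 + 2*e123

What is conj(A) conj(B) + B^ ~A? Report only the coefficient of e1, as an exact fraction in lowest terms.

first term: -1/2 - 1/12*e1 + 1/2*e2 + 1/12*e12 - 2*e13 + 1/3*e23
second term: 1/2 - 1/12*e1 + 1/2*e2 + 1/12*e12 + 2*e13 - 1/3*e23
Answer: -1/6


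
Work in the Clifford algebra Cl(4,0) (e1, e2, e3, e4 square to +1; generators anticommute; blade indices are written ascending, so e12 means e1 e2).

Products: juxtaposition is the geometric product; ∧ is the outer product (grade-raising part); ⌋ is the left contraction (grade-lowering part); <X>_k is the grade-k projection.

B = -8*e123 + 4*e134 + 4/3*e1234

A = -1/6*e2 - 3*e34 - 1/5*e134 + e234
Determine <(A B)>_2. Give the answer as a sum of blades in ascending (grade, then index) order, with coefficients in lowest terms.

step 1: 4/5 + 40/3*e1 + 4/15*e2 + 8*e12 - 4/3*e13 - 8*e14 - 8/5*e24 - 24*e124 + 2/9*e134 + 2/3*e1234
step 2: 8*e12 - 4/3*e13 - 8*e14 - 8/5*e24
Answer: 8*e12 - 4/3*e13 - 8*e14 - 8/5*e24


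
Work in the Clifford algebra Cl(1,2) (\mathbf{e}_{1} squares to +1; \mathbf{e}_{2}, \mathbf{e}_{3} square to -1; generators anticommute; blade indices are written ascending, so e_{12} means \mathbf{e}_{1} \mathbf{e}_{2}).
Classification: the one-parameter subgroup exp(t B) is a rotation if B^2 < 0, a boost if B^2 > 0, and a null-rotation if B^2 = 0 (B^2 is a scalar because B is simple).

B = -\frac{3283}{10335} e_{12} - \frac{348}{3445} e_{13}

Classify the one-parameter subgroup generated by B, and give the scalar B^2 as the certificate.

B^2 term by term: the squares give (-\frac{3283}{10335})^2*(e_{12})^2 + (-\frac{348}{3445})^2*(e_{13})^2 = \frac{10778089}{106812225}*(+1) + \frac{121104}{11868025}*(+1) = \frac{1}{9} (each basis 2-blade squares to minus the product of its generators' squares); cross terms between blades sharing an index anticommute and cancel. So B^2 = \frac{1}{9}.
Answer: boost, certificate B^2 = \frac{1}{9}. Because \frac{1}{9} is invariant under every versor sandwich, the classification follows from its sign alone.


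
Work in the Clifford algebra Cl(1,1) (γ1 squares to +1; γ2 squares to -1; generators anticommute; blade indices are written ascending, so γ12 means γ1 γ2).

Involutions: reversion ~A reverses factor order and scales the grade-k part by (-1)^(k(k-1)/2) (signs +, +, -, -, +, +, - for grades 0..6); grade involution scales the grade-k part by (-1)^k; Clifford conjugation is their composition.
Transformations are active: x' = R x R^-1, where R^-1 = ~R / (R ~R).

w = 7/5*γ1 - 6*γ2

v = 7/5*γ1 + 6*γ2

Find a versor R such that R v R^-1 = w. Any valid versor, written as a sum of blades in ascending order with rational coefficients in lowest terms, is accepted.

Construction: equal norms (both -851/25) license R = v + w = 14/5*γ1 — nothing changes along that direction, while (v - w)/2 changes sign, so v maps onto w.
Answer: 14/5*γ1


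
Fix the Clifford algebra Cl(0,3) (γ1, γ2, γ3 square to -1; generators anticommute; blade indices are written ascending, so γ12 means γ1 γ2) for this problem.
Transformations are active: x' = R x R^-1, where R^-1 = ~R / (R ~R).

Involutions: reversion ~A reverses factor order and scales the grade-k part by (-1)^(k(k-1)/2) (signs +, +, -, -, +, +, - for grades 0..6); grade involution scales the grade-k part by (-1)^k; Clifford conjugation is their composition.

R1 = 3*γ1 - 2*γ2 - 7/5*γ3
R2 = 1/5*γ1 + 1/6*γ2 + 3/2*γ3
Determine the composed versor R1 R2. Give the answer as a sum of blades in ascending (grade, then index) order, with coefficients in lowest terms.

Distribute over the terms of R1 (each basis-blade product reordered to ascending indices, repeated generators contracted through their squares):
(3*γ1) R2 = -3/5 + 1/2*γ12 + 9/2*γ13
(-2*γ2) R2 = 1/3 + 2/5*γ12 - 3*γ23
(-7/5*γ3) R2 = 21/10 + 7/25*γ13 + 7/30*γ23
Summing the partial products and collecting blades:
Answer: 11/6 + 9/10*γ12 + 239/50*γ13 - 83/30*γ23


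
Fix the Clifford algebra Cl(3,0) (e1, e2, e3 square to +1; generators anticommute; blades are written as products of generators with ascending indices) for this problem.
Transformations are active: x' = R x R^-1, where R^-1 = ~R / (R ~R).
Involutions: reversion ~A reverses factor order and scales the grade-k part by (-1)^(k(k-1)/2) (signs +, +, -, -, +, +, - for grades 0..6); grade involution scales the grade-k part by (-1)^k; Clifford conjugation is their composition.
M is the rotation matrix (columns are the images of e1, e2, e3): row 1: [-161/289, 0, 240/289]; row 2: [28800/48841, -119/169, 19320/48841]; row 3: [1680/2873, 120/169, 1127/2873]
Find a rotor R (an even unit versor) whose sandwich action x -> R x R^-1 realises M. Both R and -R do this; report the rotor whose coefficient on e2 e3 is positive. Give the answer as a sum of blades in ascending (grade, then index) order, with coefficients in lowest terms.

Method: write R = a + b12*e1 e2 + b13*e1 e3 + b23*e2 e3 with a^2 + b12^2 + b13^2 + b23^2 = 1 (so R^-1 = ~R). Expanding the columns R e_j ~R gives tr M = 4a^2 - 1 and, from the antisymmetric part, M21 - M12 = -4a*b12, M13 - M31 = 4a*b13, M32 - M23 = -4a*b23.
Here tr M = -42441/48841, so a^2 = (1 + tr M)/4 = 1600/48841 and a = ±40/221. Taking a = 40/221: M21 - M12 = 28800/48841, M13 - M31 = 12000/48841, M32 - M23 = 15360/48841, giving b12 = -180/221, b13 = 75/221, b23 = -96/221, i.e. R = 40/221 - 180/221*e1 e2 + 75/221*e1 e3 - 96/221*e2 e3.
Its e2 e3 coefficient is negative, so report the other preimage -R.
Answer: -40/221 + 180/221*e1 e2 - 75/221*e1 e3 + 96/221*e2 e3. Uniqueness: Spin(3) -> SO(3) maps R and -R to the same rotation of trace -42441/48841; fixing the sign of the e2 e3 coefficient removes the ambiguity.


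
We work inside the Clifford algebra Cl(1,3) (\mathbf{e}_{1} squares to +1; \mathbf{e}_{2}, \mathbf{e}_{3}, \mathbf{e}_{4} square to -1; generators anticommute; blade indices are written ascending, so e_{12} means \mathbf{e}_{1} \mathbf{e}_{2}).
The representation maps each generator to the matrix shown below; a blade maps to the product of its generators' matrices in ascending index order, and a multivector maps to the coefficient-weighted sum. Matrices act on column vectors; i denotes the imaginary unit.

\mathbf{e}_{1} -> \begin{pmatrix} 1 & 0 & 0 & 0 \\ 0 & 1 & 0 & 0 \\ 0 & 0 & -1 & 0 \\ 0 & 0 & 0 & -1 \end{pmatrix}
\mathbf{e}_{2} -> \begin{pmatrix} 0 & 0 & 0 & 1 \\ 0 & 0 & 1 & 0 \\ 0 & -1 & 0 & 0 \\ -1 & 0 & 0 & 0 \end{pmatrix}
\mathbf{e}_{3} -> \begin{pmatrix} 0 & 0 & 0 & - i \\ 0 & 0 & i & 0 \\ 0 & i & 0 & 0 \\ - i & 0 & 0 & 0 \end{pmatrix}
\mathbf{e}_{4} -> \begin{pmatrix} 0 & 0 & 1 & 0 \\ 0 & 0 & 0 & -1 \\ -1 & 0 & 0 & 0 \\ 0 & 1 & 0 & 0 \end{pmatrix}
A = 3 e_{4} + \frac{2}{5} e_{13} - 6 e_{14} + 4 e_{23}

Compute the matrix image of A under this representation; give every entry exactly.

Bivector images (products of the table entries): rho(e_{13}) = rho(\mathbf{e}_{1})rho(\mathbf{e}_{3}) = \begin{pmatrix} 0 & 0 & 0 & - i \\ 0 & 0 & i & 0 \\ 0 & - i & 0 & 0 \\ i & 0 & 0 & 0 \end{pmatrix}; rho(e_{14}) = rho(\mathbf{e}_{1})rho(\mathbf{e}_{4}) = \begin{pmatrix} 0 & 0 & 1 & 0 \\ 0 & 0 & 0 & -1 \\ 1 & 0 & 0 & 0 \\ 0 & -1 & 0 & 0 \end{pmatrix}; rho(e_{23}) = rho(\mathbf{e}_{2})rho(\mathbf{e}_{3}) = \begin{pmatrix} - i & 0 & 0 & 0 \\ 0 & i & 0 & 0 \\ 0 & 0 & - i & 0 \\ 0 & 0 & 0 & i \end{pmatrix}.
M = (3)*rho(e_{4}) + (\frac{2}{5})*rho(e_{13}) + (-6)*rho(e_{14}) + (4)*rho(e_{23}), summed entrywise:
Answer: \begin{pmatrix} - 4 i & 0 & -3 & - \frac{2 i}{5} \\ 0 & 4 i & \frac{2 i}{5} & 3 \\ -9 & - \frac{2 i}{5} & - 4 i & 0 \\ \frac{2 i}{5} & 9 & 0 & 4 i \end{pmatrix}


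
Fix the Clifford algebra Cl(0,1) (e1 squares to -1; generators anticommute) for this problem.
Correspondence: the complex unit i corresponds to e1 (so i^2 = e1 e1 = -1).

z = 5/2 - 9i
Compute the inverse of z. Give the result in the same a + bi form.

In blades: z = 5/2 - 9*e1.
With qbar = 5/2 + 9*e1 (scalar fixed, mapped units negated), z qbar = 349/4 (the sum of squared coefficients), so z^-1 = qbar / (349/4) = 10/349 + 36/349*e1; translating back:
Answer: 10/349 + 36/349*i


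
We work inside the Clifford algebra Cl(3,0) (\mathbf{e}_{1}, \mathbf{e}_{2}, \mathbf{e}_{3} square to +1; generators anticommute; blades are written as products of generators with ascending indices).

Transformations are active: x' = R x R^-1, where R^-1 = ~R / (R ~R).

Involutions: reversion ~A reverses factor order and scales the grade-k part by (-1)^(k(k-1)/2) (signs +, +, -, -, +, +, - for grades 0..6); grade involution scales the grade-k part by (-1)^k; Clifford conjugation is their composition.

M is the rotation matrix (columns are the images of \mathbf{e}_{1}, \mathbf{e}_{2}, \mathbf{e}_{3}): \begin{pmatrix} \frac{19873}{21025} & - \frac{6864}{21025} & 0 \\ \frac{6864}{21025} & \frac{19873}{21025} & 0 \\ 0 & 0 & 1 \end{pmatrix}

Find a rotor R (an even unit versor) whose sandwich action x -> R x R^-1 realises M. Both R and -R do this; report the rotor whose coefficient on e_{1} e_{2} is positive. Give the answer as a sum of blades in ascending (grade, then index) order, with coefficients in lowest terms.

Method: write R = a + b12*e_{1} e_{2} + b13*e_{1} e_{3} + b23*e_{2} e_{3} with a^2 + b12^2 + b13^2 + b23^2 = 1 (so R^-1 = ~R). Expanding the columns R e_j ~R gives tr M = 4a^2 - 1 and, from the antisymmetric part, M21 - M12 = -4a*b12, M13 - M31 = 4a*b13, M32 - M23 = -4a*b23.
Here tr M = \frac{60771}{21025}, so a^2 = (1 + tr M)/4 = \frac{20449}{21025} and a = ±\frac{143}{145}. Taking a = \frac{143}{145}: M21 - M12 = \frac{13728}{21025}, M13 - M31 = 0, M32 - M23 = 0, giving b12 = -\frac{24}{145}, b13 = 0, b23 = 0, i.e. R = \frac{143}{145} - \frac{24}{145} e_{1} e_{2}.
Its e_{1} e_{2} coefficient is negative, so report the other preimage -R.
Answer: -\frac{143}{145} + \frac{24}{145} e_{1} e_{2}. Why the constraint matters: R and -R act identically through the sandwich — M has trace \frac{60771}{21025} either way — so only the sign condition on e_{1} e_{2} picks one of the two preimages.


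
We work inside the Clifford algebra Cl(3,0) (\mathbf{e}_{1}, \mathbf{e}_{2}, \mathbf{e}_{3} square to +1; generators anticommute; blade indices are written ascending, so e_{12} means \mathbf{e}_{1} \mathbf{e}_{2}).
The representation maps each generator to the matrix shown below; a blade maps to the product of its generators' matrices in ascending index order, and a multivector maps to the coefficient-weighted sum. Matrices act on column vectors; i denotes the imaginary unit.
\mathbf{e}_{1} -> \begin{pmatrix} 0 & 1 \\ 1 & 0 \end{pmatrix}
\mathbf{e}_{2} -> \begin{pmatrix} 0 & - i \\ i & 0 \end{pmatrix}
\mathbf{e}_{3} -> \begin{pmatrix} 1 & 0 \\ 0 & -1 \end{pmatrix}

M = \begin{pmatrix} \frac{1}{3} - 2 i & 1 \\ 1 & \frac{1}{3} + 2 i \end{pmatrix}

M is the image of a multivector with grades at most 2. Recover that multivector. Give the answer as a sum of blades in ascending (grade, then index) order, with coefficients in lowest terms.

Method: 1, rho(e_{1}), rho(e_{2}), rho(e_{3}) form a trace-orthogonal basis of the 2x2 complex matrices (tr(X Y) = 2 if X = Y, else 0), so M = m0*1 + m1*rho(e_{1}) + m2*rho(e_{2}) + m3*rho(e_{3}) with m0 = tr(M)/2 = \frac{1}{3}, m1 = tr(M rho(e_{1}))/2 = 1, m2 = tr(M rho(e_{2}))/2 = 0, m3 = tr(M rho(e_{3}))/2 = - 2 i.
Multiplying table entries, the bivector images are rho(e_{12}) = i*rho(e_{3}), rho(e_{13}) = -i*rho(e_{2}), rho(e_{23}) = i*rho(e_{1}); with real blade coefficients the real parts of m0..m3 are the coefficients of 1, e_{1}, e_{2}, e_{3} and the imaginary parts give the bivectors (e_{23}: Im m1, e_{13}: -Im m2, e_{12}: Im m3).
Answer: \frac{1}{3} + e_{1} - 2 e_{12}


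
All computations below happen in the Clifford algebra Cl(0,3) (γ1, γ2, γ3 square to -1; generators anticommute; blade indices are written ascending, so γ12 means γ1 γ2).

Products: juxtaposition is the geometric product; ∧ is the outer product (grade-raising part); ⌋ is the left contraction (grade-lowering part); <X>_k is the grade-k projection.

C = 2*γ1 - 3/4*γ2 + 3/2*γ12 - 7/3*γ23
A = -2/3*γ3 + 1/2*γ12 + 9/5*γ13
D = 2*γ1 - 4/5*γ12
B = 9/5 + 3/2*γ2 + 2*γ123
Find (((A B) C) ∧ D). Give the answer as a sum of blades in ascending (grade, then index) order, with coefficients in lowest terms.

step 1: -3/4*γ1 + 18/5*γ2 - 11/5*γ3 + 67/30*γ12 + 81/25*γ13 + γ23 - 27/10*γ123
step 2: 191/60 + 31/40*γ1 + 429/40*γ2 + 909/50*γ3 - 5679/400*γ12 + 4729/360*γ13 - 111/100*γ23 + 72/25*γ123
step 3: 191/30*γ1 - 7199/300*γ12 - 909/25*γ13 - 4191/250*γ123
Answer: 191/30*γ1 - 7199/300*γ12 - 909/25*γ13 - 4191/250*γ123


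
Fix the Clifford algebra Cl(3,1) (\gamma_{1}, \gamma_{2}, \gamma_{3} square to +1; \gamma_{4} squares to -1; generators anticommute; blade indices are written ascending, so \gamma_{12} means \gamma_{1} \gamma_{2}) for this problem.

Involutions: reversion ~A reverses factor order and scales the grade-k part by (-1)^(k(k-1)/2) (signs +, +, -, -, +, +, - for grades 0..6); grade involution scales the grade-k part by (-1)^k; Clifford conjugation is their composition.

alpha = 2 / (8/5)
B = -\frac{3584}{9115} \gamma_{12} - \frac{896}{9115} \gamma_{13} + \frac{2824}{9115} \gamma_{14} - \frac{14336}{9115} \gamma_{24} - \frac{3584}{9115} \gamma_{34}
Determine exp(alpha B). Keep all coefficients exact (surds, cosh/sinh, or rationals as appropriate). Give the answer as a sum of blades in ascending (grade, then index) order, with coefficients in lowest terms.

B^2 term by term: the squares give (-\frac{3584}{9115})^2*(\gamma_{12})^2 + (-\frac{896}{9115})^2*(\gamma_{13})^2 + (\frac{2824}{9115})^2*(\gamma_{14})^2 + (-\frac{14336}{9115})^2*(\gamma_{24})^2 + (-\frac{3584}{9115})^2*(\gamma_{34})^2 = \frac{12845056}{83083225}*(-1) + \frac{802816}{83083225}*(-1) + \frac{7974976}{83083225}*(+1) + \frac{205520896}{83083225}*(+1) + \frac{12845056}{83083225}*(+1) = \frac{64}{25} (each basis 2-blade squares to minus the product of its generators' squares); cross terms between blades sharing an index anticommute and cancel; the commuting (index-disjoint) pairs give grade-4 terms 2*c*c'*(blade product), which cancel blade by blade — \gamma_{1234}: \frac{25690112}{83083225} - \frac{25690112}{83083225} = 0 — confirming B is simple. So B^2 = \frac{64}{25}.
B^2 = \frac{64}{25} — the series telescopes hyperbolically here: l = \frac{8}{5}, alpha*l = 2, so exp(alpha B) = cosh(2) + (sinh(2)/(\frac{8}{5}))*B = \cosh{\left(2 \right)} + (\frac{5 \sinh{\left(2 \right)}}{8})*B.
Answer: \cosh{\left(2 \right)} - \frac{448 \sinh{\left(2 \right)}}{1823} \gamma_{12} - \frac{112 \sinh{\left(2 \right)}}{1823} \gamma_{13} + \frac{353 \sinh{\left(2 \right)}}{1823} \gamma_{14} - \frac{1792 \sinh{\left(2 \right)}}{1823} \gamma_{24} - \frac{448 \sinh{\left(2 \right)}}{1823} \gamma_{34}


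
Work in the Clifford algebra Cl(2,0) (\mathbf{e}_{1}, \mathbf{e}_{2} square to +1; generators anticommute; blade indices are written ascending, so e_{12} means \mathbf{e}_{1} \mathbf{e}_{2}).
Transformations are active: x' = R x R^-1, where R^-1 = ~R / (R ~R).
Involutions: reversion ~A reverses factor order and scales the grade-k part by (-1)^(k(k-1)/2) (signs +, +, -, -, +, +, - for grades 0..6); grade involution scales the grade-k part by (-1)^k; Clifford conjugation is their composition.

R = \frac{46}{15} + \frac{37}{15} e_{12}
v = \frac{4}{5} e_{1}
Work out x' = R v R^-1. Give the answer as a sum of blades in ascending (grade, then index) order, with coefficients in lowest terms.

~R = \frac{46}{15} - \frac{37}{15} e_{12}, and R ~R = \frac{697}{45}, so R^-1 = ~R / (\frac{697}{45}).
R v = \frac{184}{75} e_{1} - \frac{148}{75} e_{2}
Answer: \frac{2988}{17425} e_{1} - \frac{13616}{17425} e_{2}


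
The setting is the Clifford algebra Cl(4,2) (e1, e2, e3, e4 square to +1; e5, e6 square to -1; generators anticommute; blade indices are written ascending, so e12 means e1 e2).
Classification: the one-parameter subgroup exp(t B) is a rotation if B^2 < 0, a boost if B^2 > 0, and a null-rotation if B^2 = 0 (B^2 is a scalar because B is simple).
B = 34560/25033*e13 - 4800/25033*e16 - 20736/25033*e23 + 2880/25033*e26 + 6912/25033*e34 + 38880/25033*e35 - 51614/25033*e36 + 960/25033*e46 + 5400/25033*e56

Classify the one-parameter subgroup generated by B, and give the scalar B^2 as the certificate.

B^2 term by term: the squares give (34560/25033)^2*(e13)^2 + (-4800/25033)^2*(e16)^2 + (-20736/25033)^2*(e23)^2 + (2880/25033)^2*(e26)^2 + (6912/25033)^2*(e34)^2 + (38880/25033)^2*(e35)^2 + (-51614/25033)^2*(e36)^2 + (960/25033)^2*(e46)^2 + (5400/25033)^2*(e56)^2 = 1194393600/626651089*(-1) + 23040000/626651089*(+1) + 429981696/626651089*(-1) + 8294400/626651089*(+1) + 47775744/626651089*(-1) + 1511654400/626651089*(+1) + 2664004996/626651089*(+1) + 921600/626651089*(+1) + 29160000/626651089*(-1) = 4 (each basis 2-blade squares to minus the product of its generators' squares); cross terms between blades sharing an index anticommute and cancel; the commuting (index-disjoint) pairs give grade-4 terms 2*c*c'*(blade product), which cancel blade by blade — e1236: -199065600/626651089 + 199065600/626651089 = 0; e1346: 66355200/626651089 - 66355200/626651089 = 0; e1356: 373248000/626651089 - 373248000/626651089 = 0; e2346: -39813120/626651089 + 39813120/626651089 = 0; e2356: -223948800/626651089 + 223948800/626651089 = 0; e3456: 74649600/626651089 - 74649600/626651089 = 0 — confirming B is simple. So B^2 = 4.
Answer: boost, certificate B^2 = 4. The class reads off the invariant scalar 4 directly.


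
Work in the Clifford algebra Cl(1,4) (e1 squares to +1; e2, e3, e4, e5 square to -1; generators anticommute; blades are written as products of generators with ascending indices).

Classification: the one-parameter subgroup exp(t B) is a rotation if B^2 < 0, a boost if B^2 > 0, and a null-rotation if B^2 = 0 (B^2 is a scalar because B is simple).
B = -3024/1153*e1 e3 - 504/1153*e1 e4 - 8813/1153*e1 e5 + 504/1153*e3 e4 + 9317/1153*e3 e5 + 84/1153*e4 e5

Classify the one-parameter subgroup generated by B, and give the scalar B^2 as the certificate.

B^2 term by term: the squares give (-3024/1153)^2*(e1 e3)^2 + (-504/1153)^2*(e1 e4)^2 + (-8813/1153)^2*(e1 e5)^2 + (504/1153)^2*(e3 e4)^2 + (9317/1153)^2*(e3 e5)^2 + (84/1153)^2*(e4 e5)^2 = 9144576/1329409*(+1) + 254016/1329409*(+1) + 77668969/1329409*(+1) + 254016/1329409*(-1) + 86806489/1329409*(-1) + 7056/1329409*(-1) = 0 (each basis 2-blade squares to minus the product of its generators' squares); cross terms between blades sharing an index anticommute and cancel; the commuting (index-disjoint) pairs give grade-4 terms 2*c*c'*(blade product), which cancel blade by blade — e1 e3 e4 e5: -508032/1329409 + 9391536/1329409 - 8883504/1329409 = 0 — confirming B is simple. So B^2 = 0.
Answer: null-rotation, certificate B^2 = 0. Note: conjugating B changes its blade decomposition but never the scalar B^2 = 0, whose sign settles the classification.


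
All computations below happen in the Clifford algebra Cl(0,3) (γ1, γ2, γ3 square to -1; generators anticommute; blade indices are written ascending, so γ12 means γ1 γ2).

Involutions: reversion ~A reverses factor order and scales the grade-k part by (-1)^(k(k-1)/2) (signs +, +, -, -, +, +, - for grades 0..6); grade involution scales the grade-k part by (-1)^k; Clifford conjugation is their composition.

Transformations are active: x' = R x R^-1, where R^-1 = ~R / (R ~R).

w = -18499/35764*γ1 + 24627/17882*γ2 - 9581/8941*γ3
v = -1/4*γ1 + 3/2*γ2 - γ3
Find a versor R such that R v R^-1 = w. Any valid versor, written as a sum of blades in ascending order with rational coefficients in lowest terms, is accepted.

Why this works: both vectors square to -53/16, so q(v) = q(w) and R = v + w = -6860/8941*γ1 + 25725/8941*γ2 - 18522/8941*γ3 carries v to w — its own direction survives, the complement (v - w)/2 flips.
Answer: -6860/8941*γ1 + 25725/8941*γ2 - 18522/8941*γ3


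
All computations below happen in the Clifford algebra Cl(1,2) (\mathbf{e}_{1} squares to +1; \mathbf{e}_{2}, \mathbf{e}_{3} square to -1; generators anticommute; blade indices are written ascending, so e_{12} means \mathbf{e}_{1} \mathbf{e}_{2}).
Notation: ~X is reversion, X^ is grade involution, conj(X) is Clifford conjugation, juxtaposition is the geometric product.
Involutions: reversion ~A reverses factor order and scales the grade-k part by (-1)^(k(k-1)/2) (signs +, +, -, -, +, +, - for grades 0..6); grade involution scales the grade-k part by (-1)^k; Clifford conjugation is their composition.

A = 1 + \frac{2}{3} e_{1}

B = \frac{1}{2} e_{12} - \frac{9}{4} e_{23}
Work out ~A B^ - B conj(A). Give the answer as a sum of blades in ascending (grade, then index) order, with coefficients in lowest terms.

first term: \frac{1}{3} e_{2} + \frac{1}{2} e_{12} - \frac{9}{4} e_{23} - \frac{3}{2} e_{123}
second term: \frac{1}{3} e_{2} + \frac{1}{2} e_{12} - \frac{9}{4} e_{23} + \frac{3}{2} e_{123}
Answer: -3 e_{123}


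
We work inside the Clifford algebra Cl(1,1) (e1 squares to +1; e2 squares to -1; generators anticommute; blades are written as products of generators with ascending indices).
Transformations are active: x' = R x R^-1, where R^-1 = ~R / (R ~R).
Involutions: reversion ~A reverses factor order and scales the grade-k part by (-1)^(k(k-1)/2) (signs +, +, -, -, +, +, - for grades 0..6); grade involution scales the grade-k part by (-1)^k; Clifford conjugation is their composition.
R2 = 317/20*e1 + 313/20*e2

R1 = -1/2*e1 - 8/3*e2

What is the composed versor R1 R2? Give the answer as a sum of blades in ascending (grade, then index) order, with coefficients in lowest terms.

Distribute over the terms of R1 (each basis-blade product reordered to ascending indices, repeated generators contracted through their squares):
(-1/2*e1) R2 = -317/40 - 313/40*e1 e2
(-8/3*e2) R2 = 626/15 + 634/15*e1 e2
Summing the partial products and collecting blades:
Answer: 4057/120 + 4133/120*e1 e2


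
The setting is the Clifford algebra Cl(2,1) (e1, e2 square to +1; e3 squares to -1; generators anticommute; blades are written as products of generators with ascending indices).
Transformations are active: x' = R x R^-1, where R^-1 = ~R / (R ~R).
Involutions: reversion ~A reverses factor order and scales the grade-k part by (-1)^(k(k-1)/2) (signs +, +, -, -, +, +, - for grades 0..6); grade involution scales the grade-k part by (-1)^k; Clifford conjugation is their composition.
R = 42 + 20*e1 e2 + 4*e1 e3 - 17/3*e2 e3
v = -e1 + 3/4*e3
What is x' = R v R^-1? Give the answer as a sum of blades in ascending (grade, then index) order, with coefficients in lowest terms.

~R = 42 - 20*e1 e2 - 4*e1 e3 + 17/3*e2 e3, and R ~R = 19043/9, so R^-1 = ~R / (19043/9).
R v = -45*e1 + 97/4*e2 + 71/2*e3 + 62/3*e1 e2 e3
Answer: -12869/19043*e1 + 19821/19043*e2 + 79983/76172*e3


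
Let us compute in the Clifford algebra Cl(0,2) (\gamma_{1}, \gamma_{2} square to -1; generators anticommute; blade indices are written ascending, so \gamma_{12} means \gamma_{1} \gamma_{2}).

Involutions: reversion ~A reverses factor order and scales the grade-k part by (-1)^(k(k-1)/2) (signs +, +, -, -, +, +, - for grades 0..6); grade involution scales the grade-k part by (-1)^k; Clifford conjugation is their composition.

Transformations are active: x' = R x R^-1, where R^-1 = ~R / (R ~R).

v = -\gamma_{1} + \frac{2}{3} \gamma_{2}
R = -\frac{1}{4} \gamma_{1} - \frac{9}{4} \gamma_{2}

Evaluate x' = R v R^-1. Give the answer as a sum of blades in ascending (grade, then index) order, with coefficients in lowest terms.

~R = -\frac{1}{4} \gamma_{1} - \frac{9}{4} \gamma_{2}, and R ~R = -\frac{41}{8}, so R^-1 = ~R / (-\frac{41}{8}).
R v = \frac{5}{4} - \frac{29}{12} \gamma_{12}
Answer: \frac{46}{41} \gamma_{1} + \frac{53}{123} \gamma_{2}


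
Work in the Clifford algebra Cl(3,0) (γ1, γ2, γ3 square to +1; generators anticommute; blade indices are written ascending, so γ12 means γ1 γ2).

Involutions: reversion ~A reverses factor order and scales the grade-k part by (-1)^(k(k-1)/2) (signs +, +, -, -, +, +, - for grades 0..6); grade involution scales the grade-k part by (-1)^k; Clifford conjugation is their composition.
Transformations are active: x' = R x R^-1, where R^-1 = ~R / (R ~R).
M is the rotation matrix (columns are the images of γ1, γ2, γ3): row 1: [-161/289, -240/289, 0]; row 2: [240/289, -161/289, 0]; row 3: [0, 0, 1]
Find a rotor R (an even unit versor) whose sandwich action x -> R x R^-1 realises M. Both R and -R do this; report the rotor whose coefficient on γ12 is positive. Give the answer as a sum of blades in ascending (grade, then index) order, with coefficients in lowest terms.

Method: write R = a + b12*γ12 + b13*γ13 + b23*γ23 with a^2 + b12^2 + b13^2 + b23^2 = 1 (so R^-1 = ~R). Expanding the columns R e_j ~R gives tr M = 4a^2 - 1 and, from the antisymmetric part, M21 - M12 = -4a*b12, M13 - M31 = 4a*b13, M32 - M23 = -4a*b23.
Here tr M = -33/289, so a^2 = (1 + tr M)/4 = 64/289 and a = ±8/17. Taking a = 8/17: M21 - M12 = 480/289, M13 - M31 = 0, M32 - M23 = 0, giving b12 = -15/17, b13 = 0, b23 = 0, i.e. R = 8/17 - 15/17*γ12.
Its γ12 coefficient is negative, so report the other preimage -R.
Answer: -8/17 + 15/17*γ12. Why the constraint matters: R and -R act identically through the sandwich — M has trace -33/289 either way — so only the sign condition on γ12 picks one of the two preimages.


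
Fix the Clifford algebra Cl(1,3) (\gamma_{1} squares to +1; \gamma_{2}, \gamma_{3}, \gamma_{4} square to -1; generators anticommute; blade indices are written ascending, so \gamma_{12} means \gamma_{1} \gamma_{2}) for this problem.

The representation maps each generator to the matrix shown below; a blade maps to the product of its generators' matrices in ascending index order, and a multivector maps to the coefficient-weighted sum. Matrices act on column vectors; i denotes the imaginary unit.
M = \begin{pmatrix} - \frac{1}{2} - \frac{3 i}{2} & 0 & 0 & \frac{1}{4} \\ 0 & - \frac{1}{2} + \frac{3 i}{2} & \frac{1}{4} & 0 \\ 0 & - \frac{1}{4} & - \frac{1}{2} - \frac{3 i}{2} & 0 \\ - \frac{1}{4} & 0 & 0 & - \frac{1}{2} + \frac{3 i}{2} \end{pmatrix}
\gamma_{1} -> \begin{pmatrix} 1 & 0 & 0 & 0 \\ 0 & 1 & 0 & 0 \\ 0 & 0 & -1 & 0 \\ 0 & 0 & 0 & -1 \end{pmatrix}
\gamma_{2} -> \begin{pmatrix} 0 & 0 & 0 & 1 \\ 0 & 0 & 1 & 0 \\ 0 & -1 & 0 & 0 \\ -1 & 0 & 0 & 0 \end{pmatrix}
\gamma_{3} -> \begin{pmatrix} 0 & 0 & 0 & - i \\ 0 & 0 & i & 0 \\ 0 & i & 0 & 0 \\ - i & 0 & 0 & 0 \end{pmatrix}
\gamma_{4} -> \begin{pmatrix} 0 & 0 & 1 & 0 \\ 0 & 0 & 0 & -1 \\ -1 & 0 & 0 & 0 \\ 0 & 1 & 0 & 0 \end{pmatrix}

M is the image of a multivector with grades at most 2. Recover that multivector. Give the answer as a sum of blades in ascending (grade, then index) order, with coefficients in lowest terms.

Method: the blade images are trace-orthogonal — tr(rho(e_A) rho(e_B)^-1) = 4 if A = B and 0 otherwise — and rho(e_A)^-1 = (e_A)^2 * rho(e_A) with (e_A)^2 = +1 or -1, so the coefficient of e_A in the preimage is (e_A)^2 * tr(M rho(e_A))/4.
Nonzero projections over blades of grade <= 2: 1: (1)^2 = +1, tr(M 1) = -2, coefficient -\frac{1}{2}; \gamma_{2}: (\gamma_{2})^2 = -1, tr(M rho(\gamma_{2})) = -1, coefficient \frac{1}{4}; \gamma_{23}: (\gamma_{23})^2 = -1, tr(M rho(\gamma_{23})) = -6, coefficient \frac{3}{2}. Every other blade of grade <= 2 projects to 0.
Answer: -\frac{1}{2} + \frac{1}{4} \gamma_{2} + \frac{3}{2} \gamma_{23}


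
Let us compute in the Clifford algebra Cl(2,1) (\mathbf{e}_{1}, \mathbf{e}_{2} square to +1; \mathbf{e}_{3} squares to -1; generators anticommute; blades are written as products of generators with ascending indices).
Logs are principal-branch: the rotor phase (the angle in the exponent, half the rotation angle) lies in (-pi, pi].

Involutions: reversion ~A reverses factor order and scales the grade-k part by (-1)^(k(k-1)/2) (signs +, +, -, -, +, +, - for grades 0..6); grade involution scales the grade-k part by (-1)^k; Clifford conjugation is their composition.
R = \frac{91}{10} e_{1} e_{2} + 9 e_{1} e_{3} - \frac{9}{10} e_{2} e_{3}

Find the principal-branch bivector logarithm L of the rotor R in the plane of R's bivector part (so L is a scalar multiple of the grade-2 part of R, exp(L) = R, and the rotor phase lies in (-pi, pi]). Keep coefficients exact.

The scalar part of R is 0, which pins the rotor phase on the principal branch; dividing the bivector part by the sine of that phase recovers the unit plane, and L is the phase times that plane.
Concretely: cos(phase) = 0 gives phase = ±\frac{\pi}{2}, and since phase/sin(phase) is even the sign is immaterial: L = (phase/sin(phase)) * <R>_2 = (\frac{\pi}{2}) * <R>_2.
Answer: \frac{91 \pi}{20} e_{1} e_{2} + \frac{9 \pi}{2} e_{1} e_{3} - \frac{9 \pi}{20} e_{2} e_{3}


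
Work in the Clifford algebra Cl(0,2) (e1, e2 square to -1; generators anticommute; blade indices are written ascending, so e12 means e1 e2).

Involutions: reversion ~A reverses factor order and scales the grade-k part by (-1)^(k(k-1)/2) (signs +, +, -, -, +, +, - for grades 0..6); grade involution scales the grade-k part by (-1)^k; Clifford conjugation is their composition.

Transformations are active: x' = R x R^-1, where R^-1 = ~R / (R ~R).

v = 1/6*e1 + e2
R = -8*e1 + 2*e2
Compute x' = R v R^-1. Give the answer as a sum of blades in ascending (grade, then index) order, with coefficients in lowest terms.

~R = -8*e1 + 2*e2, and R ~R = -68, so R^-1 = ~R / (-68).
R v = -2/3 - 25/3*e12
Answer: -11/34*e1 - 49/51*e2


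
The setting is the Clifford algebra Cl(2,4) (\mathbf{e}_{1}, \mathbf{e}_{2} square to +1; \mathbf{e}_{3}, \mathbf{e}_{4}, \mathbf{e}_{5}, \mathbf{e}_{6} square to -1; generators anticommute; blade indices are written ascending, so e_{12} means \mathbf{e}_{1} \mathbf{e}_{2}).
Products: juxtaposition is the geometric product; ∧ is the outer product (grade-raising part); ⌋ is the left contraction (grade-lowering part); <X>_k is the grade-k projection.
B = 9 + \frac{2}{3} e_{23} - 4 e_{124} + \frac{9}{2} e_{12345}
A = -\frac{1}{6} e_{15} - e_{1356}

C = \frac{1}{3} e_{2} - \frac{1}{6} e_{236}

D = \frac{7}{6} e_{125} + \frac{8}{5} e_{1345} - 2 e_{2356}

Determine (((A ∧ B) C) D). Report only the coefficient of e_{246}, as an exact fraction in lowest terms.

step 1: -\frac{3}{2} e_{15} - \frac{1}{9} e_{1235} - 9 e_{1356}
step 2: -e_{125} - \frac{1}{27} e_{135} + \frac{1}{54} e_{156} + \frac{13}{4} e_{12356}
step 3: -\frac{7}{6} + \frac{13}{2} e_{1} - \frac{8}{135} e_{4} + \frac{7}{162} e_{23} + \frac{7}{324} e_{26} - \frac{91}{24} e_{36} + \frac{1}{27} e_{123} - \frac{2}{27} e_{126} - 2 e_{136} + \frac{8}{5} e_{234} - \frac{26}{5} e_{246} + \frac{4}{135} e_{346}
Answer: -\frac{26}{5}


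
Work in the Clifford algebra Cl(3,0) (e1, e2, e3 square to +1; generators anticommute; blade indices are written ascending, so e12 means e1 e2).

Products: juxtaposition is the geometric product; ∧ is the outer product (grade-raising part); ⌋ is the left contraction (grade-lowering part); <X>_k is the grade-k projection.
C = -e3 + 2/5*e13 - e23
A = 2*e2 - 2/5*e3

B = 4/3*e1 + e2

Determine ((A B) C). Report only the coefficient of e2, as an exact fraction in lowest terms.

step 1: 2 - 8/3*e12 + 8/15*e13 + 2/5*e23
step 2: 14/75 - 8/15*e1 - 2/5*e2 - 2*e3 + 52/75*e12 + 52/15*e13 - 14/15*e23 + 8/3*e123
Answer: -2/5


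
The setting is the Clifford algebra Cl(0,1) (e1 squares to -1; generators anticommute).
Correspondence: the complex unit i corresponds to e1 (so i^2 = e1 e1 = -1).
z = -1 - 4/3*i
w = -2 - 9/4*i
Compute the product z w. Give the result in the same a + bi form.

In blades: z = -1 - 4/3*e1, w = -2 - 9/4*e1.
Distribute z over w term by term (generator squares from the signature, products reordered to ascending indices): (-1)*w = 2 + 9/4*e1; (-4/3*e1)*w = -3 + 8/3*e1.
Sum: -1 + 59/12*e1; translating back through the correspondence:
Answer: -1 + 59/12*i


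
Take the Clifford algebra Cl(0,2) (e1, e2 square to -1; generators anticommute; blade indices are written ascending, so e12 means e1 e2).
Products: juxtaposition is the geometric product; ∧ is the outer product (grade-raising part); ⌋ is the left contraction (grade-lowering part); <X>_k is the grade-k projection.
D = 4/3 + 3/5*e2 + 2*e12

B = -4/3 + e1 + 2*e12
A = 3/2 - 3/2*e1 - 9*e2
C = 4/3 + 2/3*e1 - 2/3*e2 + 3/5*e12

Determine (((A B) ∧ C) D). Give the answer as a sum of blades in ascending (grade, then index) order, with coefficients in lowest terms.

step 1: -1/2 - 29/2*e1 + 15*e2 + 12*e12
step 2: -2/3 - 59/3*e1 + 61/3*e2 + 461/30*e12
step 3: -1972/45 + 2351/450*e1 + 2972/45*e2 + 331/45*e12
Answer: -1972/45 + 2351/450*e1 + 2972/45*e2 + 331/45*e12


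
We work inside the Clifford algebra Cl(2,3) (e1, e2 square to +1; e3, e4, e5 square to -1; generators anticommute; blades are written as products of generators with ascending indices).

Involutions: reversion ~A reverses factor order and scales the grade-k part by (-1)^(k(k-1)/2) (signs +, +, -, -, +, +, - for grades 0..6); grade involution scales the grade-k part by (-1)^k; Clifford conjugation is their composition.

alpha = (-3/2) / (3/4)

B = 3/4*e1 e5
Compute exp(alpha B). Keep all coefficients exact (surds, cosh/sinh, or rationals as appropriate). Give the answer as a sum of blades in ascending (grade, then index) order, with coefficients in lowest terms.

B^2 = (3/4)^2*(e1 e5)^2 = 9/16*(+1) = 9/16 (a basis 2-blade squares to minus the product of its generators' squares).
B^2 = 9/16 — hyperbolic case — the even/odd split gives cosh and sinh: l = 3/4, alpha*l = -3/2, so exp(alpha B) = cosh(-3/2) + (sinh(-3/2)/(3/4))*B = cosh(3/2) + (-4*sinh(3/2)/3)*B.
Answer: cosh(3/2) - sinh(3/2)*e1 e5


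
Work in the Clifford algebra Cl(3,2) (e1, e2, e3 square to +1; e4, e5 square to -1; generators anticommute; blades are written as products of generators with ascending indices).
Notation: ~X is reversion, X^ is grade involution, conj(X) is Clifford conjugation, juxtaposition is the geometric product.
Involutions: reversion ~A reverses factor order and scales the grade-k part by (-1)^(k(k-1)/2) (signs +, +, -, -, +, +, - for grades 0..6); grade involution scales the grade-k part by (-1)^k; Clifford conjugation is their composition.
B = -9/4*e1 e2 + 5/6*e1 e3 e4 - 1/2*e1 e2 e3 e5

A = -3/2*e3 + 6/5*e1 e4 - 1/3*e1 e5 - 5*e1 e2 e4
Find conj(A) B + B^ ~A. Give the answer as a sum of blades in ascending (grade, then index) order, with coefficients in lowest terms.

first term: e3 - 45/4*e4 - 5/4*e1 e4 - 13/3*e2 e3 + 27/10*e2 e4 - 3/4*e2 e5 - 27/8*e1 e2 e3 - 3/4*e1 e2 e5 + 20/9*e3 e4 e5 - 3/5*e2 e3 e4 e5
second term: -e3 + 45/4*e4 - 5/4*e1 e4 + 4*e2 e3 - 27/10*e2 e4 + 3/4*e2 e5 + 27/8*e1 e2 e3 - 3/4*e1 e2 e5 - 25/9*e3 e4 e5 + 3/5*e2 e3 e4 e5
Answer: -5/2*e1 e4 - 1/3*e2 e3 - 3/2*e1 e2 e5 - 5/9*e3 e4 e5


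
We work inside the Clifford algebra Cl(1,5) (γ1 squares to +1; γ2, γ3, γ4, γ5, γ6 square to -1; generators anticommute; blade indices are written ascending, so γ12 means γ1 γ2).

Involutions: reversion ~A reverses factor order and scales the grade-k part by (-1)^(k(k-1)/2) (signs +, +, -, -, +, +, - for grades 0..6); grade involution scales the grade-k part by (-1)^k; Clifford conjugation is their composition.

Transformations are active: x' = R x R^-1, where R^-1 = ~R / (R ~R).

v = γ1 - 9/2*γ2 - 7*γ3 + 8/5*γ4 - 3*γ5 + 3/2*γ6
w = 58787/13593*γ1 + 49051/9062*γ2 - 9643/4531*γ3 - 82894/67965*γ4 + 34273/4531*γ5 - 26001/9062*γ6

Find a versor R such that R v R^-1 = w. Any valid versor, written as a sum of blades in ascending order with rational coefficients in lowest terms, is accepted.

Why this works: both vectors square to -4103/50, so q(v) = q(w) and R = v + w = 72380/13593*γ1 + 4136/4531*γ2 - 41360/4531*γ3 + 5170/13593*γ4 + 20680/4531*γ5 - 6204/4531*γ6 carries v to w — its own direction survives, the complement (v - w)/2 flips.
Answer: 72380/13593*γ1 + 4136/4531*γ2 - 41360/4531*γ3 + 5170/13593*γ4 + 20680/4531*γ5 - 6204/4531*γ6


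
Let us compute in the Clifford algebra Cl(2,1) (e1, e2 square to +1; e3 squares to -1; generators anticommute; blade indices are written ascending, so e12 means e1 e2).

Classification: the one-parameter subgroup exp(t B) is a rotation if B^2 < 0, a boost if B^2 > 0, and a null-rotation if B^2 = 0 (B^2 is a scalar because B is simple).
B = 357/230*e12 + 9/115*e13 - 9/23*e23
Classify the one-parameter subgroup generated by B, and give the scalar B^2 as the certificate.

B^2 term by term: the squares give (357/230)^2*(e12)^2 + (9/115)^2*(e13)^2 + (-9/23)^2*(e23)^2 = 127449/52900*(-1) + 81/13225*(+1) + 81/529*(+1) = -9/4 (each basis 2-blade squares to minus the product of its generators' squares); cross terms between blades sharing an index anticommute and cancel. So B^2 = -9/4.
Answer: rotation, certificate B^2 = -9/4. No conjugation can change B^2 = -9/4; the sign gives the class.


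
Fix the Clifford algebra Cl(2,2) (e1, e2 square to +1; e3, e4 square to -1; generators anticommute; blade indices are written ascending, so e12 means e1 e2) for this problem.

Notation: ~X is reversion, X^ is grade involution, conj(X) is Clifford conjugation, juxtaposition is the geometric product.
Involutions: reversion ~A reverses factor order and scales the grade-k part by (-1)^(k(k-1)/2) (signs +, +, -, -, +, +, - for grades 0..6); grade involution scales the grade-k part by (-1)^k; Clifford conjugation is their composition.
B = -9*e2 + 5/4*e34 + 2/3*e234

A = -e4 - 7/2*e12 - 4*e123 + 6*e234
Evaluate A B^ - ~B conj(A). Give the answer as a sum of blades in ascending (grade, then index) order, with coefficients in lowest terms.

first term: 4 - 63/2*e1 - 15/2*e2 - 5/4*e3 + 36*e13 + 8/3*e14 - 2/3*e23 + 9*e24 + 54*e34 + 5*e124 + 7/3*e134 - 35/8*e1234
second term: 4 + 63/2*e1 + 15/2*e2 + 5/4*e3 - 36*e13 - 8/3*e14 + 2/3*e23 - 9*e24 - 54*e34 + 5*e124 + 7/3*e134 - 35/8*e1234
Answer: -63*e1 - 15*e2 - 5/2*e3 + 72*e13 + 16/3*e14 - 4/3*e23 + 18*e24 + 108*e34
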